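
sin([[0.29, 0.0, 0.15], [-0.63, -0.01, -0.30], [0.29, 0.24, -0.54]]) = [[0.29, 0.00, 0.15], [-0.63, -0.01, -0.29], [0.27, 0.23, -0.52]]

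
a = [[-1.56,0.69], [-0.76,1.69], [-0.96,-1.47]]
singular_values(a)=[2.44, 1.87]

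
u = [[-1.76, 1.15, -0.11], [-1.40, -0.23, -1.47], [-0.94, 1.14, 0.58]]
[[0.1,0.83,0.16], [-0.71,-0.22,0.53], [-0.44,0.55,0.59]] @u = [[-1.49,0.11,-1.14],[1.06,-0.16,0.71],[-0.55,0.04,-0.42]]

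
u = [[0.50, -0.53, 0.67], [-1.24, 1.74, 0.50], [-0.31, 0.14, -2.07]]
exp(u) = [[2.45, -1.83, 0.3], [-4.57, 7.12, 0.21], [-0.36, 0.36, 0.11]]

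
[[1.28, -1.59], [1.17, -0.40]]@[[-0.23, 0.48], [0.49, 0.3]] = [[-1.07, 0.14], [-0.47, 0.44]]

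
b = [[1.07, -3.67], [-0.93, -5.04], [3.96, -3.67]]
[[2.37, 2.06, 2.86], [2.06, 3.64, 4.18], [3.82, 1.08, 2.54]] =b@[[0.50, -0.34, -0.11], [-0.50, -0.66, -0.81]]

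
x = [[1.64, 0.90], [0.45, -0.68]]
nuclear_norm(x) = 2.68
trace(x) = 0.96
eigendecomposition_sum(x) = [[1.69, 0.61], [0.31, 0.11]] + [[-0.05, 0.29], [0.14, -0.79]]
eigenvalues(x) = [1.8, -0.84]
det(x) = -1.52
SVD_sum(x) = [[1.66, 0.87], [0.07, 0.04]] + [[-0.02, 0.03], [0.38, -0.72]]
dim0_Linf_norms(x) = [1.64, 0.9]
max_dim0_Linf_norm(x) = 1.64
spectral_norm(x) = 1.87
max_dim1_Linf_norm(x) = 1.64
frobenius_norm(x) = 2.04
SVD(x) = [[-1.0,-0.04], [-0.04,1.0]] @ diag([1.872215150810268, 0.8119793279859311]) @ [[-0.89,  -0.46], [0.46,  -0.89]]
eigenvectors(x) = [[0.98, -0.34], [0.18, 0.94]]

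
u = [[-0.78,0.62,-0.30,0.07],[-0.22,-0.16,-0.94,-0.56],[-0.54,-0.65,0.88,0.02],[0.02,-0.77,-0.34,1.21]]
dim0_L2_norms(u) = [0.97, 1.19, 1.37, 1.34]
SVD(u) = [[0.31, -0.11, -0.88, 0.34], [0.42, -0.46, -0.1, -0.78], [-0.45, 0.57, -0.44, -0.52], [-0.72, -0.67, -0.16, 0.02]] @ diag([1.6053836703823328, 1.3321540358632427, 0.971527263014608, 0.8514949634744596]) @ [[-0.07, 0.61, -0.40, -0.68], [-0.10, 0.11, 0.90, -0.42], [0.97, -0.12, 0.02, -0.22], [0.22, 0.78, 0.19, 0.56]]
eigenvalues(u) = [(-0.83+0.45j), (-0.83-0.45j), (1.28+0j), (1.54+0j)]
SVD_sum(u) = [[-0.03, 0.3, -0.2, -0.34],[-0.04, 0.41, -0.27, -0.46],[0.05, -0.44, 0.29, 0.49],[0.08, -0.71, 0.46, 0.79]] + [[0.02, -0.02, -0.14, 0.06], [0.06, -0.07, -0.54, 0.25], [-0.08, 0.08, 0.69, -0.32], [0.09, -0.1, -0.80, 0.37]] + [[-0.83,0.11,-0.02,0.19], [-0.09,0.01,-0.00,0.02], [-0.41,0.05,-0.01,0.09], [-0.15,0.02,-0.00,0.03]] + [[0.06, 0.23, 0.06, 0.16], [-0.15, -0.52, -0.13, -0.37], [-0.10, -0.35, -0.08, -0.25], [0.00, 0.01, 0.0, 0.01]]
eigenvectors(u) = [[0.69+0.00j, (0.69-0j), 0.23+0.00j, -0.21+0.00j], [(0.02+0.6j), (0.02-0.6j), 0.32+0.00j, -0.51+0.00j], [0.16+0.26j, (0.16-0.26j), (-0.81+0j), (0.69+0j)], [-0.03+0.26j, (-0.03-0.26j), 0.44+0.00j, (0.47+0j)]]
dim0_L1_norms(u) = [1.56, 2.2, 2.46, 1.86]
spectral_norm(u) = 1.61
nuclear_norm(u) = 4.76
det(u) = 1.77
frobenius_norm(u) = 2.45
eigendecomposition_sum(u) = [[-0.42+0.17j, (0.23+0.34j), 0.00+0.23j, 0.06+0.10j], [(-0.16-0.36j), -0.29+0.21j, -0.20+0.01j, -0.08+0.05j], [(-0.16-0.12j), (-0.08+0.16j), (-0.09+0.05j), (-0.02+0.04j)], [-0.04-0.17j, (-0.14+0.07j), -0.09-0.01j, -0.04+0.02j]] + [[(-0.42-0.17j), 0.23-0.34j, 0.00-0.23j, (0.06-0.1j)], [-0.16+0.36j, (-0.29-0.21j), -0.20-0.01j, -0.08-0.05j], [-0.16+0.12j, (-0.08-0.16j), (-0.09-0.05j), (-0.02-0.04j)], [-0.04+0.17j, -0.14-0.07j, -0.09+0.01j, -0.04-0.02j]] + [[0.06-0.00j, -0.04+0.00j, -0.20+0.00j, 0.29-0.00j], [0.08-0.00j, -0.05+0.00j, -0.29+0.00j, (0.41-0j)], [(-0.21+0j), 0.13-0.00j, (0.72-0j), (-1.02+0j)], [0.11-0.00j, (-0.07+0j), -0.39+0.00j, 0.55-0.00j]] + [[0.00+0.00j, (0.19-0j), (-0.1-0j), (-0.33+0j)], [0.01+0.00j, (0.46-0j), -0.25-0.00j, (-0.8+0j)], [(-0.01-0j), -0.63+0.00j, 0.34+0.00j, 1.09-0.00j], [(-0.01-0j), (-0.42+0j), 0.23+0.00j, 0.74-0.00j]]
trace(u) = 1.15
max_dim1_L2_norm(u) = 1.47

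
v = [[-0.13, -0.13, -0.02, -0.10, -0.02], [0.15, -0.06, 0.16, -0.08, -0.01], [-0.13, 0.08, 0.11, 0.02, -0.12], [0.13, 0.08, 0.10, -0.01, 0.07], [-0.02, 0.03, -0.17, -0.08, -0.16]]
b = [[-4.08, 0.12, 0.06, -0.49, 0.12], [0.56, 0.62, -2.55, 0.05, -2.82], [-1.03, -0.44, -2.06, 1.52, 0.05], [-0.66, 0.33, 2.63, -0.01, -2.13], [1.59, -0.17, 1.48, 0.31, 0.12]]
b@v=[[0.47, 0.49, 0.04, 0.39, 0.02], [0.41, -0.39, 0.29, 0.07, 0.74], [0.53, 0.12, -0.13, 0.08, 0.37], [-0.17, 0.21, 0.72, 0.26, 0.03], [-0.39, -0.05, 0.11, -0.13, -0.21]]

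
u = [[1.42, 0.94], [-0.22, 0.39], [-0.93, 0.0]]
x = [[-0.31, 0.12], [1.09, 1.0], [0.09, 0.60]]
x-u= [[-1.73, -0.82], [1.31, 0.61], [1.02, 0.60]]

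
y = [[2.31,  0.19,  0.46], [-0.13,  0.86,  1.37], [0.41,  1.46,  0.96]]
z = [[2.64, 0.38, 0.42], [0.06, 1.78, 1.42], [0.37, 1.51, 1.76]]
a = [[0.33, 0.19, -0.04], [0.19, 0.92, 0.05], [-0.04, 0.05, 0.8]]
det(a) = 0.21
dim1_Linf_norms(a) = [0.33, 0.92, 0.8]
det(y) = -2.83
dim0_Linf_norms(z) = [2.64, 1.78, 1.76]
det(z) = 2.53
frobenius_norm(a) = 1.29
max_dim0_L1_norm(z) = 3.67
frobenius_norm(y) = 3.38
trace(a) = 2.05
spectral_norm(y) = 2.67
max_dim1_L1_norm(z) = 3.64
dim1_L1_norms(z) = [3.44, 3.26, 3.64]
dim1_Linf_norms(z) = [2.64, 1.78, 1.76]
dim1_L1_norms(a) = [0.56, 1.16, 0.89]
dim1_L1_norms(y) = [2.96, 2.36, 2.83]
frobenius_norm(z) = 4.24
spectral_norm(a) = 0.98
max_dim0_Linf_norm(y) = 2.31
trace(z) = 6.18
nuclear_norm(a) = 2.05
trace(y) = 4.13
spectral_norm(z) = 3.47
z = a + y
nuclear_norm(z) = 6.19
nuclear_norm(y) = 5.21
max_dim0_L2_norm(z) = 2.67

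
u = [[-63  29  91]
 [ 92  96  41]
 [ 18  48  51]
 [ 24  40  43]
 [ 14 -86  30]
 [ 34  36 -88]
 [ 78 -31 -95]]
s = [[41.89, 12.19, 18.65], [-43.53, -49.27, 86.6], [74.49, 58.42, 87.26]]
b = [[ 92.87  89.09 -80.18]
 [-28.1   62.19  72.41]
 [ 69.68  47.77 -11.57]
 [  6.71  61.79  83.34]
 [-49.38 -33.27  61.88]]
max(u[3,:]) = 43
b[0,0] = 92.87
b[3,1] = 61.79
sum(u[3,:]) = 107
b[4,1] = -33.27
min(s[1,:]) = -49.27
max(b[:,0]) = 92.87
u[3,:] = [24, 40, 43]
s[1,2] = 86.6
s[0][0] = 41.89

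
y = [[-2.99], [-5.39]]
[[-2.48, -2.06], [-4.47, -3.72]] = y @ [[0.83, 0.69]]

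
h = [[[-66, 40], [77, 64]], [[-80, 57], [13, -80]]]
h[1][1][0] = 13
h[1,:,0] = [-80, 13]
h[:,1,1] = [64, -80]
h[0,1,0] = 77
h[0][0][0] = -66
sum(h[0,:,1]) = 104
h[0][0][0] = -66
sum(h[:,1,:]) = 74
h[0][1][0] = 77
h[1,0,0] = -80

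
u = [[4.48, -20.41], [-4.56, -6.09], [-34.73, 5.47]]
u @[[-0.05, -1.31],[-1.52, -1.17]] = [[30.80, 18.01], [9.48, 13.1], [-6.58, 39.1]]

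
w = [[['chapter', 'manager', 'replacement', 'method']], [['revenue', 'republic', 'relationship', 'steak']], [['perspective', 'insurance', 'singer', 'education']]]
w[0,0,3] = 'method'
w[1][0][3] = 'steak'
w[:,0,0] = ['chapter', 'revenue', 'perspective']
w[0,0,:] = ['chapter', 'manager', 'replacement', 'method']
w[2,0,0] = 'perspective'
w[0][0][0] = 'chapter'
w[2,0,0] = 'perspective'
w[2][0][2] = 'singer'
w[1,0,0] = 'revenue'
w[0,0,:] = ['chapter', 'manager', 'replacement', 'method']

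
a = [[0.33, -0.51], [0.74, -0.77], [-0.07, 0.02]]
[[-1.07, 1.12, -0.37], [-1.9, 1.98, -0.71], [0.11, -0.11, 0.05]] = a @ [[-1.18, 1.18, -0.59], [1.34, -1.44, 0.35]]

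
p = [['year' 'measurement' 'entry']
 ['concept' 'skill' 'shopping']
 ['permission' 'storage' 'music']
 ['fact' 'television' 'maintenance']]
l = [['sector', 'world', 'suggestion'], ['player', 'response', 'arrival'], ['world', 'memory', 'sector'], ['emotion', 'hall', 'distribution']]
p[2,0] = 'permission'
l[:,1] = ['world', 'response', 'memory', 'hall']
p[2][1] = 'storage'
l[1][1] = 'response'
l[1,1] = 'response'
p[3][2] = 'maintenance'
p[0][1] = 'measurement'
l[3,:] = ['emotion', 'hall', 'distribution']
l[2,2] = 'sector'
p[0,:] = ['year', 'measurement', 'entry']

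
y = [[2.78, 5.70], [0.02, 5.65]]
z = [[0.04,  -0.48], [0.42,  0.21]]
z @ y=[[0.10, -2.48], [1.17, 3.58]]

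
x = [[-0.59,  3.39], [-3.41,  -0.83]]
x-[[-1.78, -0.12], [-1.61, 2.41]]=[[1.19,  3.51],[-1.8,  -3.24]]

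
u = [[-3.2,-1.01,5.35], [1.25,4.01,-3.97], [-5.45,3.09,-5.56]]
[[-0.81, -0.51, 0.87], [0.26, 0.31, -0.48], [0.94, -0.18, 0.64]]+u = [[-4.01,-1.52,6.22],[1.51,4.32,-4.45],[-4.51,2.91,-4.92]]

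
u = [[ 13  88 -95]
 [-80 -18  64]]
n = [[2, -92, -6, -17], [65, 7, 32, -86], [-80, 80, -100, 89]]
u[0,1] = 88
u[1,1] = -18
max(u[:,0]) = 13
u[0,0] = 13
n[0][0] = 2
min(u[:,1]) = -18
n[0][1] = -92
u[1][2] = 64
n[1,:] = [65, 7, 32, -86]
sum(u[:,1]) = 70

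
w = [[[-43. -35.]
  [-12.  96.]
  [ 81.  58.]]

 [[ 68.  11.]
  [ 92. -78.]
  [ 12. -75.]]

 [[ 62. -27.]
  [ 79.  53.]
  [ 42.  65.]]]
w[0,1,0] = -12.0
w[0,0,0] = -43.0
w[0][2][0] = 81.0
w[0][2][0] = 81.0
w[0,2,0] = 81.0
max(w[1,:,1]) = 11.0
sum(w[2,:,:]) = 274.0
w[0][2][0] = 81.0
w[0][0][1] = -35.0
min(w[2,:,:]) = -27.0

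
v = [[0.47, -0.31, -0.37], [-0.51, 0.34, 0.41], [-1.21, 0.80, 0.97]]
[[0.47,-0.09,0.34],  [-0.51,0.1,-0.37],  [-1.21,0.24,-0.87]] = v@[[0.41, 0.34, 0.64],[-0.62, 0.2, 0.13],[-0.22, 0.51, -0.21]]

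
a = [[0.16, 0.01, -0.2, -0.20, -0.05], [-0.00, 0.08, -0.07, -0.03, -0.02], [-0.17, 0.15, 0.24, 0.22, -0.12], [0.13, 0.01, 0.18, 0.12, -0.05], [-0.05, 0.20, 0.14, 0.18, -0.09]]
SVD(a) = [[-0.47, 0.74, -0.01, 0.45, 0.19], [-0.05, 0.35, -0.33, -0.30, -0.82], [0.68, 0.07, -0.27, 0.66, -0.15], [0.27, 0.26, 0.89, -0.0, -0.26], [0.49, 0.52, -0.17, -0.52, 0.44]] @ diag([0.6002115948376313, 0.22337244878183568, 0.21680800779612766, 0.06584945758158114, 0.002987848617212757]) @ [[-0.30, 0.32, 0.63, 0.61, -0.19], [0.51, 0.68, -0.17, -0.09, -0.50], [0.77, -0.42, 0.46, 0.14, 0.04], [-0.23, -0.36, 0.27, -0.43, -0.75], [0.03, -0.36, -0.54, 0.64, -0.4]]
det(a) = -0.00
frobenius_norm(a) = 0.68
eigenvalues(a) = [(0.36+0j), (-0.04+0j), (0.03+0j), (0.08+0.09j), (0.08-0.09j)]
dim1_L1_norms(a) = [0.62, 0.2, 0.9, 0.49, 0.66]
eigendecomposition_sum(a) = [[(0.09+0j), -0.11-0.00j, -0.37-0.00j, -0.30-0.00j, (0.13+0j)], [0.02+0.00j, (-0.03-0j), (-0.09-0j), (-0.07-0j), 0.03+0.00j], [(-0.08+0j), 0.10+0.00j, 0.33+0.00j, (0.26+0j), (-0.11-0j)], [-0.00+0.00j, (0.01+0j), (0.02+0j), 0.01+0.00j, -0.01-0.00j], [-0.03+0.00j, (0.03+0j), (0.11+0j), 0.09+0.00j, (-0.04-0j)]] + [[-0.00+0.00j, 0.01+0.00j, 0j, 0.01+0.00j, (-0.01-0j)], [(-0.01+0j), (0.04+0j), 0.00+0.00j, 0.02+0.00j, (-0.03-0j)], [-0.03+0.00j, 0.09+0.00j, 0.01+0.00j, 0.04+0.00j, (-0.06-0j)], [(0.03-0j), -0.09-0.00j, -0.01-0.00j, (-0.04-0j), 0.06+0.00j], [(-0.03+0j), 0.07+0.00j, (0.01+0j), (0.03+0j), -0.05-0.00j]] + [[0.00+0.00j, -0.01-0.00j, (-0-0j), -0.00-0.00j, 0.01+0.00j], [(-0.01+0j), (0.06+0j), (0.01+0j), 0.02+0.00j, -0.02-0.00j], [-0.01+0.00j, 0.06+0.00j, (0.01+0j), (0.02+0j), -0.03-0.00j], [(0.01+0j), (-0.08-0j), -0.02-0.00j, -0.02-0.00j, (0.04+0j)], [-0.01+0.00j, 0.05+0.00j, 0.01+0.00j, 0.01+0.00j, -0.02-0.00j]] + [[0.04+0.01j, 0.06+0.04j, 0.09+0.02j, (0.05+0.05j), -0.09+0.01j], [0.00-0.00j, -0.01j, -0.01j, 0.01-0.00j, 0.00+0.01j], [(-0.03+0.01j), -0.05+0.01j, (-0.05+0.03j), -0.05-0.00j, 0.04-0.05j], [(0.04-0.02j), 0.09-0.01j, 0.09-0.05j, 0.08+0.00j, (-0.07+0.08j)], [0.01-0.02j, 0.02-0.04j, (0.01-0.05j), (0.02-0.03j), (0.01+0.05j)]] + [[0.04-0.01j, (0.06-0.04j), (0.09-0.02j), 0.05-0.05j, (-0.09-0.01j)], [0j, 0.00+0.01j, 0.01j, 0.01+0.00j, 0.00-0.01j], [-0.03-0.01j, (-0.05-0.01j), (-0.05-0.03j), -0.05+0.00j, 0.04+0.05j], [(0.04+0.02j), 0.09+0.01j, 0.09+0.05j, 0.08-0.00j, -0.07-0.08j], [0.01+0.02j, 0.02+0.04j, 0.01+0.05j, 0.02+0.03j, (0.01-0.05j)]]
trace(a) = 0.51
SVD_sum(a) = [[0.09,-0.09,-0.18,-0.17,0.05], [0.01,-0.01,-0.02,-0.02,0.01], [-0.12,0.13,0.26,0.25,-0.08], [-0.05,0.05,0.10,0.10,-0.03], [-0.09,0.10,0.19,0.18,-0.06]] + [[0.08, 0.11, -0.03, -0.01, -0.08], [0.04, 0.05, -0.01, -0.01, -0.04], [0.01, 0.01, -0.00, -0.00, -0.01], [0.03, 0.04, -0.01, -0.00, -0.03], [0.06, 0.08, -0.02, -0.01, -0.06]] + [[-0.0, 0.00, -0.0, -0.00, -0.00], [-0.05, 0.03, -0.03, -0.01, -0.00], [-0.04, 0.02, -0.03, -0.01, -0.0], [0.15, -0.08, 0.09, 0.03, 0.01], [-0.03, 0.02, -0.02, -0.01, -0.00]] + [[-0.01, -0.01, 0.01, -0.01, -0.02], [0.00, 0.01, -0.01, 0.01, 0.01], [-0.01, -0.02, 0.01, -0.02, -0.03], [0.00, 0.00, -0.0, 0.00, 0.0], [0.01, 0.01, -0.01, 0.01, 0.03]] + [[0.00,-0.00,-0.0,0.00,-0.0], [-0.00,0.0,0.0,-0.0,0.00], [-0.00,0.00,0.0,-0.0,0.00], [-0.0,0.0,0.0,-0.00,0.0], [0.0,-0.0,-0.0,0.0,-0.00]]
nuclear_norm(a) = 1.11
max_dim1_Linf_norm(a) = 0.24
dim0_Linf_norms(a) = [0.17, 0.2, 0.24, 0.22, 0.12]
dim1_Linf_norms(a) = [0.2, 0.08, 0.24, 0.18, 0.2]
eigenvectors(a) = [[-0.72+0.00j, 0.09+0.00j, 0.10+0.00j, (0.41+0.35j), (0.41-0.35j)],[-0.18+0.00j, 0.27+0.00j, (-0.43+0j), (0.04-0.04j), (0.04+0.04j)],[(0.64+0j), 0.58+0.00j, -0.49+0.00j, (-0.39+0.01j), -0.39-0.01j],[0.03+0.00j, -0.60+0.00j, (0.64+0j), 0.67+0.00j, (0.67-0j)],[0.21+0.00j, 0.48+0.00j, -0.39+0.00j, (0.19-0.24j), (0.19+0.24j)]]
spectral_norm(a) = 0.60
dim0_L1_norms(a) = [0.51, 0.45, 0.83, 0.75, 0.33]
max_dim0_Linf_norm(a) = 0.24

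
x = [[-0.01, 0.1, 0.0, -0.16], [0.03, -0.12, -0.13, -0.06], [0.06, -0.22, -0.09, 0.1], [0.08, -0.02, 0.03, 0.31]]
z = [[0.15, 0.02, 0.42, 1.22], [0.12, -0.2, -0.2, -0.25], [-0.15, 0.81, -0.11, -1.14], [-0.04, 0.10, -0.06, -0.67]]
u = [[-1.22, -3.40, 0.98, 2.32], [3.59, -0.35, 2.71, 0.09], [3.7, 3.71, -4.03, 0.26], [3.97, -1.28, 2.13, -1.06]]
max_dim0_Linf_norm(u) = 4.03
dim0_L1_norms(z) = [0.46, 1.13, 0.79, 3.28]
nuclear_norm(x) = 0.77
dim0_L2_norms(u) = [6.62, 5.2, 5.39, 2.57]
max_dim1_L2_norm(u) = 6.62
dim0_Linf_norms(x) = [0.08, 0.22, 0.13, 0.31]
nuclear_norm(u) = 17.85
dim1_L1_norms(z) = [1.81, 0.77, 2.21, 0.87]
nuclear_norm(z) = 2.90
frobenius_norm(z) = 2.07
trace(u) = -6.66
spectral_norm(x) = 0.40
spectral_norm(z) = 1.94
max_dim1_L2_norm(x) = 0.32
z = u @ x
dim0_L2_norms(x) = [0.1, 0.27, 0.16, 0.37]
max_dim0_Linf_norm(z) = 1.22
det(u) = 151.78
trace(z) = -0.83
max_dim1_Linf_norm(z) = 1.22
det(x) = -0.00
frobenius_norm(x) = 0.50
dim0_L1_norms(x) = [0.18, 0.46, 0.25, 0.63]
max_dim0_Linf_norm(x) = 0.31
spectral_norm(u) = 7.46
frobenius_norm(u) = 10.32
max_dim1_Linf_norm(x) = 0.31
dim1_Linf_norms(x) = [0.16, 0.13, 0.22, 0.31]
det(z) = -0.02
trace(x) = 0.09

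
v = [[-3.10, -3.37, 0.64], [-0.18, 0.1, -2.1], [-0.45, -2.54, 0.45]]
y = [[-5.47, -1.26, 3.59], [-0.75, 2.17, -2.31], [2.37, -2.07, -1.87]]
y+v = [[-8.57, -4.63, 4.23], [-0.93, 2.27, -4.41], [1.92, -4.61, -1.42]]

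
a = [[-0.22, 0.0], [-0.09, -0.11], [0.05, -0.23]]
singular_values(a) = [0.26, 0.24]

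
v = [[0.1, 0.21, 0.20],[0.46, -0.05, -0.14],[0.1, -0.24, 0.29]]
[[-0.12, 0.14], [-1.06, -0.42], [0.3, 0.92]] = v@[[-2.03, -0.37], [-0.71, -1.28], [1.14, 2.24]]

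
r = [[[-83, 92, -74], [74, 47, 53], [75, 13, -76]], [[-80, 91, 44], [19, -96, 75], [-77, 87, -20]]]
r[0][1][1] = 47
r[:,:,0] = [[-83, 74, 75], [-80, 19, -77]]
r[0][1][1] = 47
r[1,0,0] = -80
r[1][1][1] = -96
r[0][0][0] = -83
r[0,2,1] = 13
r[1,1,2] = 75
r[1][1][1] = -96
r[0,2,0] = 75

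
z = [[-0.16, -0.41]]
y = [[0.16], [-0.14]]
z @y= [[0.03]]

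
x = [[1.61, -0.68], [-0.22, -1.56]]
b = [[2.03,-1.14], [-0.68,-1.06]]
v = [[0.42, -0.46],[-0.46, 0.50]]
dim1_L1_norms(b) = [3.17, 1.74]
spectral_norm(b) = 2.33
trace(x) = 0.05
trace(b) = 0.97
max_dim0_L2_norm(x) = 1.7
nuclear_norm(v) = 0.92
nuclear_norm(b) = 3.59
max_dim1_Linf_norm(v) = 0.5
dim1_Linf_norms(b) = [2.03, 1.06]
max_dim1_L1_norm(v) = 0.96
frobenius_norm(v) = 0.92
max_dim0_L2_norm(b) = 2.14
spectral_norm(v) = 0.92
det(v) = -0.00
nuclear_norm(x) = 3.30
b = v + x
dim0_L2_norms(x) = [1.62, 1.7]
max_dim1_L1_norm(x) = 2.29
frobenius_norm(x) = 2.35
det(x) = -2.66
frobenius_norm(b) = 2.65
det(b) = -2.93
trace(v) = 0.92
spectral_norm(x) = 1.88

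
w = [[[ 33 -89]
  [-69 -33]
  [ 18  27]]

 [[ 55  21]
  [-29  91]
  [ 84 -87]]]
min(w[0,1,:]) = -69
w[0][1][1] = -33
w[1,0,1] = 21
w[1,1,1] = 91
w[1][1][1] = 91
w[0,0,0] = 33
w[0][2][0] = 18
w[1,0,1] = 21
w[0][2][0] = 18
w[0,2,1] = 27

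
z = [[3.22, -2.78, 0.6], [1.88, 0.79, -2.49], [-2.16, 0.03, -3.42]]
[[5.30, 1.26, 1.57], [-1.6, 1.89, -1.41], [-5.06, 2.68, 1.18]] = z@[[0.78, 0.1, -0.42], [-0.79, -0.52, -1.07], [0.98, -0.85, -0.09]]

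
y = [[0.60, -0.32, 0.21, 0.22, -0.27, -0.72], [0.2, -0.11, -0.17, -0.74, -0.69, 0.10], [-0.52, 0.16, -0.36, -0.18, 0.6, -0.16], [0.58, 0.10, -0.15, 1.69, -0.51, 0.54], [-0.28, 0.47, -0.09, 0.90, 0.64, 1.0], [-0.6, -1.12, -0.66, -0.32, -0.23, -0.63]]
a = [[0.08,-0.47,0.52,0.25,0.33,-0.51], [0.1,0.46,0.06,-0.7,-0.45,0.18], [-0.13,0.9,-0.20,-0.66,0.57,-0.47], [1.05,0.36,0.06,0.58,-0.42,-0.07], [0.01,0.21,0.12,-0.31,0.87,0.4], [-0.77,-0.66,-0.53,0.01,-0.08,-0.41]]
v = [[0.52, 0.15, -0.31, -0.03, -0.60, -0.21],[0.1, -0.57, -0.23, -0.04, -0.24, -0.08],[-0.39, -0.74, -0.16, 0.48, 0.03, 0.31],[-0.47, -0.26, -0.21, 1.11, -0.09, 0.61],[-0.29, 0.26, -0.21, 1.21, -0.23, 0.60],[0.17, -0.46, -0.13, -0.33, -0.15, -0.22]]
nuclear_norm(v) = 4.24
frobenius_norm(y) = 3.47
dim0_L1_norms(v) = [1.94, 2.44, 1.25, 3.2, 1.34, 2.03]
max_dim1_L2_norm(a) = 1.36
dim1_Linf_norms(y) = [0.72, 0.74, 0.6, 1.69, 1.0, 1.12]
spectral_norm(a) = 1.67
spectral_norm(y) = 2.50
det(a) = -0.31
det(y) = -0.23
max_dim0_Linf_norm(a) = 1.05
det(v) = -0.00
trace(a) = 1.38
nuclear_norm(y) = 6.96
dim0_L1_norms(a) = [2.14, 3.06, 1.49, 2.51, 2.72, 2.04]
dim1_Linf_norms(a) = [0.52, 0.7, 0.9, 1.05, 0.87, 0.77]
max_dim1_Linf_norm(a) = 1.05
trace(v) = 0.45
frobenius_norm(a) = 2.83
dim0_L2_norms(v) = [0.88, 1.11, 0.53, 1.74, 0.71, 0.96]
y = a + v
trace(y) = 1.83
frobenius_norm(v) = 2.60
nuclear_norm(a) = 6.15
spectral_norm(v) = 2.13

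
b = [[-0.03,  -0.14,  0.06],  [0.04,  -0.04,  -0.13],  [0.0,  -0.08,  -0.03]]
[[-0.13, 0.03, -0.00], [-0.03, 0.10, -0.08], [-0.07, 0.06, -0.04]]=b @ [[-0.26, -0.08, -0.01], [0.89, -0.45, 0.25], [-0.14, -0.65, 0.5]]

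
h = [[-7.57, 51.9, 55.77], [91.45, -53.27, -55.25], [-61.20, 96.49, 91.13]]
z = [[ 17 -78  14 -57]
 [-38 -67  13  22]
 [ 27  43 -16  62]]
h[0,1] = 51.9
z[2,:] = [27, 43, -16, 62]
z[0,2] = 14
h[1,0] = 91.45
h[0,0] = -7.57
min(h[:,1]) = -53.27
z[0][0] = 17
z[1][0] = -38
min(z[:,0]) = -38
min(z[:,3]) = -57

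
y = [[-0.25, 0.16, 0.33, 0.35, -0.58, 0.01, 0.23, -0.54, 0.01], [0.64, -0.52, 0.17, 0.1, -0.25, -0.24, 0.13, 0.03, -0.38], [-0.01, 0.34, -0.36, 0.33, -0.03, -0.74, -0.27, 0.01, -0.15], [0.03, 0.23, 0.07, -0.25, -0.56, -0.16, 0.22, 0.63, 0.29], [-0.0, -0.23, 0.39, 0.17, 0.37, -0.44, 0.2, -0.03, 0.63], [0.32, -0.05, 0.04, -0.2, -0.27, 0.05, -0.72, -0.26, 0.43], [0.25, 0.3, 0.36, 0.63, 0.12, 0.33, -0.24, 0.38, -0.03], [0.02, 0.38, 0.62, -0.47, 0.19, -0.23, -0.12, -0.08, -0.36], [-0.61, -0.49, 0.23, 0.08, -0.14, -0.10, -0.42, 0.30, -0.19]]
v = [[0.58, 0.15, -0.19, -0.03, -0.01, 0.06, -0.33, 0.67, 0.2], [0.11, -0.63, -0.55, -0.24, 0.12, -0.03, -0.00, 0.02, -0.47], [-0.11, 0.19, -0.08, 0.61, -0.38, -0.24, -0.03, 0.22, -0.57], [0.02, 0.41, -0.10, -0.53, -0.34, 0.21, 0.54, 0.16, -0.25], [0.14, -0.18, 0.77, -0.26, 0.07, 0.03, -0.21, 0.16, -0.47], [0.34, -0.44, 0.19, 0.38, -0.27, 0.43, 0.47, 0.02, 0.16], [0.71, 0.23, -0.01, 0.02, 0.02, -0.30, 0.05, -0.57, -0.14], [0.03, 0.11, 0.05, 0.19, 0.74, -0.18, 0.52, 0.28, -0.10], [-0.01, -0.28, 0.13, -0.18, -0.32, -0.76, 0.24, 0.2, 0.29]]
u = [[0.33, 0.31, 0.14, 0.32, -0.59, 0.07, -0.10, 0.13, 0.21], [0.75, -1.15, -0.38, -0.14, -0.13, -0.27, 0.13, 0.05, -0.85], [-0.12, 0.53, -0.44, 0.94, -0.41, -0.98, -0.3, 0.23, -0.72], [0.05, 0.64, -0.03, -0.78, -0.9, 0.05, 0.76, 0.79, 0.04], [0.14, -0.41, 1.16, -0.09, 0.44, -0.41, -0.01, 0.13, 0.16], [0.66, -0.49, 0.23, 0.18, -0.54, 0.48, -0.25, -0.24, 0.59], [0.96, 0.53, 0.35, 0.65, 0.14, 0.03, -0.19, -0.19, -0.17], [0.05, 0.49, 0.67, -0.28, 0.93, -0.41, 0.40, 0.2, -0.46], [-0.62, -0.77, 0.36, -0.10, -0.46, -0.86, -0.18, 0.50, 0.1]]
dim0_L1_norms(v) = [2.05, 2.62, 2.07, 2.44, 2.27, 2.24, 2.39, 2.3, 2.65]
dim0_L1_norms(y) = [2.13, 2.7, 2.57, 2.58, 2.51, 2.3, 2.55, 2.26, 2.47]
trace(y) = -1.47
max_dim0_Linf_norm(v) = 0.77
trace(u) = -1.01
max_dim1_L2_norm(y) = 1.0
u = y + v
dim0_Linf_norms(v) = [0.71, 0.63, 0.77, 0.61, 0.74, 0.76, 0.54, 0.67, 0.57]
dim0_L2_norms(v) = [1.0, 1.0, 1.0, 1.0, 1.0, 1.0, 1.0, 1.0, 1.0]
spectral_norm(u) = 1.99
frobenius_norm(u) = 4.47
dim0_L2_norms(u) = [1.57, 1.91, 1.57, 1.47, 1.71, 1.53, 0.99, 1.05, 1.38]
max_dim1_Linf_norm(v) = 0.77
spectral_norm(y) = 1.01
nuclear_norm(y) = 8.99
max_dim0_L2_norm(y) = 1.01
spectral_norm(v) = 1.01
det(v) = 0.99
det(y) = -0.99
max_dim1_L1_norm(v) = 2.7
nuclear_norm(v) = 8.99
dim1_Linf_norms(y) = [0.58, 0.64, 0.74, 0.63, 0.63, 0.72, 0.63, 0.62, 0.61]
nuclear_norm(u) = 10.99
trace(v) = 0.46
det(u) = 0.00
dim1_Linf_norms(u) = [0.59, 1.15, 0.98, 0.9, 1.16, 0.66, 0.96, 0.93, 0.86]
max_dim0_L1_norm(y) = 2.7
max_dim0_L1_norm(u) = 5.32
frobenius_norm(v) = 3.00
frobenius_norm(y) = 3.00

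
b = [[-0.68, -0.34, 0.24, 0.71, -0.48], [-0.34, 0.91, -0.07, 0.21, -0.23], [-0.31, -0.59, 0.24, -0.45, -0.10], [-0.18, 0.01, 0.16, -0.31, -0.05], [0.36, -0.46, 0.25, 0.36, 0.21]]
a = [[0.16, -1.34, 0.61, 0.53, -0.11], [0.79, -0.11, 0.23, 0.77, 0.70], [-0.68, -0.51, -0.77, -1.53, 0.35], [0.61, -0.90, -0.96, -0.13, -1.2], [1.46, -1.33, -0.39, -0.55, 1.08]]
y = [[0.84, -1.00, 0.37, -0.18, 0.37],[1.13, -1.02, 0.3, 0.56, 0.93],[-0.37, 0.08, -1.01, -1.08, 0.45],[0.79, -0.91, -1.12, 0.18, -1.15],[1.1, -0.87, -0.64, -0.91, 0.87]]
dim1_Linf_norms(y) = [1.0, 1.13, 1.08, 1.15, 1.1]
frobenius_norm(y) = 4.02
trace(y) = -0.14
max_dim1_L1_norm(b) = 2.45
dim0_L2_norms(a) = [1.9, 2.16, 1.45, 1.88, 1.8]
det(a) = 3.33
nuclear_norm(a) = 8.21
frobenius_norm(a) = 4.14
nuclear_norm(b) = 3.59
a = y + b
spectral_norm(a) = 2.68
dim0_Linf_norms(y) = [1.13, 1.02, 1.12, 1.08, 1.15]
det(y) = 1.56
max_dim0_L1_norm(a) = 4.19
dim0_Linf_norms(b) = [0.68, 0.91, 0.25, 0.71, 0.48]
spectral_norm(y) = 2.86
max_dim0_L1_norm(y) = 4.23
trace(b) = 0.37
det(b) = -0.00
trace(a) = 0.23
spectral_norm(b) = 1.28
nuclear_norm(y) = 7.57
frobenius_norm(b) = 1.97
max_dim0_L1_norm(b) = 2.31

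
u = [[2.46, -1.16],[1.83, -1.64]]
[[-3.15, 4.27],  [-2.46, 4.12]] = u @ [[-1.21, 1.16], [0.15, -1.22]]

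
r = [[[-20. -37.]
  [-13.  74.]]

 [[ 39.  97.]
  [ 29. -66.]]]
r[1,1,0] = 29.0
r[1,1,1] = -66.0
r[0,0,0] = -20.0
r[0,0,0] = -20.0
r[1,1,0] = 29.0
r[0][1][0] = -13.0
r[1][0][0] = 39.0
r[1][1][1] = -66.0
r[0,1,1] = 74.0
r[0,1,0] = -13.0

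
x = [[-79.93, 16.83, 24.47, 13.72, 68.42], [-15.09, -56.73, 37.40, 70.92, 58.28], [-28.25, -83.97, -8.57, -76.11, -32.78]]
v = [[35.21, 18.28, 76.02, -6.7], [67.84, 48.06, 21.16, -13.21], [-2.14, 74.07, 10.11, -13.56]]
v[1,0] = 67.84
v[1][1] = 48.06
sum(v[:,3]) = -33.47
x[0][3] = 13.72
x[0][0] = -79.93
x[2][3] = -76.11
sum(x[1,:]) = 94.78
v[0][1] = 18.28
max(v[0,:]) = 76.02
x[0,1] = 16.83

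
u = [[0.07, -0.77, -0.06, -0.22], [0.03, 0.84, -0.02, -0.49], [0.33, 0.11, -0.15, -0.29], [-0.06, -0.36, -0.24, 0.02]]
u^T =[[0.07, 0.03, 0.33, -0.06], [-0.77, 0.84, 0.11, -0.36], [-0.06, -0.02, -0.15, -0.24], [-0.22, -0.49, -0.29, 0.02]]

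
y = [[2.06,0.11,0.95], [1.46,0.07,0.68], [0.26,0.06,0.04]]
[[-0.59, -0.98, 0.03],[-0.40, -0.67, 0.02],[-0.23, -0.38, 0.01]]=y @ [[-0.83, -1.36, 0.04], [-1.13, -1.85, 0.05], [1.31, 2.13, -0.06]]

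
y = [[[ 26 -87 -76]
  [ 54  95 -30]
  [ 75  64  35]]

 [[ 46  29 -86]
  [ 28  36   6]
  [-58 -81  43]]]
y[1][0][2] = -86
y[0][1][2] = -30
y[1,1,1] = 36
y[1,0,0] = 46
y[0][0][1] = -87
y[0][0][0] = 26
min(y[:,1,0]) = 28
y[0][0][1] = -87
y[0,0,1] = -87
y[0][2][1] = 64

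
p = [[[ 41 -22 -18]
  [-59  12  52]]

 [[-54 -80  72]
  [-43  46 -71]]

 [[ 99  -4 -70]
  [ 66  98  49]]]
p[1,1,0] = -43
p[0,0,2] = -18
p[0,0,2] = -18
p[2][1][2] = 49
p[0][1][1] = 12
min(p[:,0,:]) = -80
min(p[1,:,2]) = -71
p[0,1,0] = -59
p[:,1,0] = [-59, -43, 66]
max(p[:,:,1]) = 98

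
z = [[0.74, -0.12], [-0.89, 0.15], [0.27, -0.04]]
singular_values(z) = [1.2, 0.01]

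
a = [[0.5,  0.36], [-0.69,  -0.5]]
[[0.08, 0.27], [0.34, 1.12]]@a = [[-0.15, -0.11], [-0.6, -0.44]]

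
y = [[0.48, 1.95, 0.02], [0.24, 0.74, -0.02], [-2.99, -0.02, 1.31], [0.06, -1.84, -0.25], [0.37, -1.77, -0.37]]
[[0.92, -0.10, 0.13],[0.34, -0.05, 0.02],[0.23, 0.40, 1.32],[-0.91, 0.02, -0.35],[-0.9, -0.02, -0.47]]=y @ [[0.03, -0.09, -0.35], [0.46, -0.03, 0.15], [0.25, 0.1, 0.21]]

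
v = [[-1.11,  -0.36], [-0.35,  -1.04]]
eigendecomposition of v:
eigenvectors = [[-0.75, 0.68], [-0.67, -0.74]]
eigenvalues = [-1.43, -0.72]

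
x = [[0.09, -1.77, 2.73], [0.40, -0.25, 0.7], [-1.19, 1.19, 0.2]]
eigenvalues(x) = [(-0.28+1.82j), (-0.28-1.82j), (0.6+0j)]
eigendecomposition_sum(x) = [[0.08+1.06j, (-1.07-0.75j), (1.29-0.05j)], [0.25+0.19j, -0.38+0.09j, 0.24-0.29j], [-0.56+0.04j, (0.4-0.56j), (0.02+0.68j)]] + [[(0.08-1.06j), -1.07+0.75j, 1.29+0.05j], [(0.25-0.19j), -0.38-0.09j, 0.24+0.29j], [-0.56-0.04j, 0.40+0.56j, (0.02-0.68j)]] + [[-0.07+0.00j, (0.37+0j), (0.16-0j)], [(-0.1+0j), 0.50+0.00j, 0.21-0.00j], [(-0.08+0j), 0.39+0.00j, 0.17-0.00j]]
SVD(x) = [[-0.95, 0.22, -0.21], [-0.22, -0.05, 0.97], [0.2, 0.97, 0.10]] @ diag([3.391646609134955, 1.592125914544101, 0.37479107644189025]) @ [[-0.12, 0.58, -0.80], [-0.73, 0.50, 0.47], [0.67, 0.64, 0.37]]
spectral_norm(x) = 3.39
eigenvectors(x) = [[(0.86+0j), 0.86-0.00j, (0.5+0j)], [(0.17-0.19j), (0.17+0.19j), 0.68+0.00j], [(-0.01+0.45j), (-0.01-0.45j), 0.53+0.00j]]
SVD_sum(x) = [[0.39, -1.89, 2.59], [0.09, -0.44, 0.61], [-0.08, 0.40, -0.55]] + [[-0.25, 0.17, 0.16], [0.06, -0.04, -0.04], [-1.13, 0.77, 0.73]] + [[-0.05, -0.05, -0.03], [0.25, 0.23, 0.13], [0.03, 0.02, 0.01]]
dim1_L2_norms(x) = [3.25, 0.84, 1.69]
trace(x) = 0.04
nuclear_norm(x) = 5.36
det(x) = 2.02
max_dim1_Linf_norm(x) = 2.73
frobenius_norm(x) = 3.77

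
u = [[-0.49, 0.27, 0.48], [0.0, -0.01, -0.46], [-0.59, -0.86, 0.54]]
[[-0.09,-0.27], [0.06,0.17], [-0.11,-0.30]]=u@[[0.06, 0.18],[-0.00, -0.01],[-0.13, -0.38]]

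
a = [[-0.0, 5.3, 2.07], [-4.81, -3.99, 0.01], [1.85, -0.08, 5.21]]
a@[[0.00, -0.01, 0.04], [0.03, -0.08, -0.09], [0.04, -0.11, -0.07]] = [[0.24, -0.65, -0.62], [-0.12, 0.37, 0.17], [0.21, -0.59, -0.28]]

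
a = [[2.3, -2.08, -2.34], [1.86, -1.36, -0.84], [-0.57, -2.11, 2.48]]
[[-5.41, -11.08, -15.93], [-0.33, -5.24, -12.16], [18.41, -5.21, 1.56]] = a@[[-0.24, 1.50, -5.55], [-3.04, 4.58, 1.15], [4.78, 2.14, 0.33]]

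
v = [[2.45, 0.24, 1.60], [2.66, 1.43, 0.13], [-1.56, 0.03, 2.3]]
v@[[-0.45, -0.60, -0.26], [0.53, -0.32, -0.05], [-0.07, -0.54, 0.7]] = [[-1.09, -2.41, 0.47], [-0.45, -2.12, -0.67], [0.56, -0.32, 2.01]]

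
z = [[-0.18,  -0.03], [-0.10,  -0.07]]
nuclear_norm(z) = 0.26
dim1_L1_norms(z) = [0.21, 0.17]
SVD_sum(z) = [[-0.17, -0.05],[-0.11, -0.03]] + [[-0.01, 0.02],  [0.01, -0.04]]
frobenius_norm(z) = 0.22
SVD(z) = [[-0.84, -0.54], [-0.54, 0.84]] @ diag([0.21495448168710368, 0.044660618027839695]) @ [[0.96,0.29], [0.29,-0.96]]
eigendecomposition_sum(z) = [[-0.17, -0.04], [-0.13, -0.03]] + [[-0.01, 0.01], [0.03, -0.04]]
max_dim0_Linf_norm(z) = 0.18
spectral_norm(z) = 0.21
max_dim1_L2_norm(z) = 0.18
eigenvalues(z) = [-0.2, -0.05]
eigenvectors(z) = [[-0.80, 0.22], [-0.60, -0.98]]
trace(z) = -0.25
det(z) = 0.01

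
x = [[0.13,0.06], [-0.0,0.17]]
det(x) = 0.02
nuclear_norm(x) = 0.31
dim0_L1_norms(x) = [0.13, 0.23]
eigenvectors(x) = [[1.0, 0.83], [0.0, 0.55]]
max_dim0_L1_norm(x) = 0.23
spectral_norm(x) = 0.19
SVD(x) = [[0.56, -0.83], [0.83, 0.56]] @ diag([0.18902609816242347, 0.11691507265314366]) @ [[0.38, 0.92], [-0.92, 0.38]]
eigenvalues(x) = [0.13, 0.17]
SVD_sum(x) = [[0.04, 0.10], [0.06, 0.15]] + [[0.09, -0.04], [-0.06, 0.02]]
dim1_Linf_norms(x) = [0.13, 0.17]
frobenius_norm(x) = 0.22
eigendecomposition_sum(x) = [[0.13, -0.19], [0.0, 0.0]] + [[0.00, 0.25], [0.0, 0.17]]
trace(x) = 0.30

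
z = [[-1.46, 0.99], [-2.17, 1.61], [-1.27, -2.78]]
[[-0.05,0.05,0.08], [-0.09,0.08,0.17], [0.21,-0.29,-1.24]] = z @ [[-0.01, 0.03, 0.19], [-0.07, 0.09, 0.36]]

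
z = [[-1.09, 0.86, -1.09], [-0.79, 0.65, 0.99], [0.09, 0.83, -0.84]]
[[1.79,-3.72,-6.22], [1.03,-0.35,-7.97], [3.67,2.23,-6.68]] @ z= [[0.43, -6.04, -0.41], [-1.56, -5.96, 5.23], [-6.36, -0.94, 3.82]]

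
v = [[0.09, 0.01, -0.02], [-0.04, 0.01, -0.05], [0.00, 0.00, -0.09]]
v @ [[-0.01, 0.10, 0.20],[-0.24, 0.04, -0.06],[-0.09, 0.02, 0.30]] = [[-0.00,  0.01,  0.01], [0.0,  -0.00,  -0.02], [0.01,  -0.00,  -0.03]]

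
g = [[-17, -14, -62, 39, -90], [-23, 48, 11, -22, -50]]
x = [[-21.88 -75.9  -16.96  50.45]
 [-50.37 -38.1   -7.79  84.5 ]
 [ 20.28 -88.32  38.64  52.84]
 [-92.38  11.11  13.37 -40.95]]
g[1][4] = -50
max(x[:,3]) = 84.5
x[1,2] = -7.79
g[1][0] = -23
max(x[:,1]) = 11.11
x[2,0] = 20.28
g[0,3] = 39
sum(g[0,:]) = -144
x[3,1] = 11.11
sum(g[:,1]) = 34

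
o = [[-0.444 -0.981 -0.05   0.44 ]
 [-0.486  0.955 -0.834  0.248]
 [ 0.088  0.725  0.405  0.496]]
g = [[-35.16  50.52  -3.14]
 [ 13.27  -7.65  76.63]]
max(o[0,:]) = 0.44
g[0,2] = -3.14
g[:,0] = [-35.16, 13.27]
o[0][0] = -0.444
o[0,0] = -0.444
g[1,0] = 13.27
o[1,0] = -0.486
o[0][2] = -0.05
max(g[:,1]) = 50.52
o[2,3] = 0.496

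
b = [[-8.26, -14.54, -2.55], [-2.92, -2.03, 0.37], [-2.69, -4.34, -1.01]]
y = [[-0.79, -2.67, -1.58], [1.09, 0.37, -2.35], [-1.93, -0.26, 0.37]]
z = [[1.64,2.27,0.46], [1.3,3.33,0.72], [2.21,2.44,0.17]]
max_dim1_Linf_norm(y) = 2.67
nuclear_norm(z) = 6.70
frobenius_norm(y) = 4.59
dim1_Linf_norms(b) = [14.54, 2.92, 4.34]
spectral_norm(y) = 3.33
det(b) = 8.76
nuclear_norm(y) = 7.42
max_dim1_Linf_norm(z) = 3.33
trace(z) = 5.14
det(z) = -0.77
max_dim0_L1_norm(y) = 4.3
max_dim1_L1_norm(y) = 5.04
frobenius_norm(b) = 18.06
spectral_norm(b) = 17.97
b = y @ z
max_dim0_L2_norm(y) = 2.86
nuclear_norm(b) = 19.98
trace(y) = -0.05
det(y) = -11.34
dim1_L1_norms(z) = [4.37, 5.35, 4.82]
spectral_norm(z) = 5.59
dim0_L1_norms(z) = [5.15, 8.04, 1.35]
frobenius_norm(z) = 5.68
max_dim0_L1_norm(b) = 20.91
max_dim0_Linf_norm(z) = 3.33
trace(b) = -11.30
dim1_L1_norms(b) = [25.35, 5.32, 8.04]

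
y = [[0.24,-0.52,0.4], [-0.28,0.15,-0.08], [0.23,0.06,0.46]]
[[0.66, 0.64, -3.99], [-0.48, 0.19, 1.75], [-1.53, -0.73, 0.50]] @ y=[[-0.94, -0.49, -1.62], [0.23, 0.38, 0.6], [-0.05, 0.72, -0.32]]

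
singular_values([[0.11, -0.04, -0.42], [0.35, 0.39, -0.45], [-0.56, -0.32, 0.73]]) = [1.24, 0.28, 0.08]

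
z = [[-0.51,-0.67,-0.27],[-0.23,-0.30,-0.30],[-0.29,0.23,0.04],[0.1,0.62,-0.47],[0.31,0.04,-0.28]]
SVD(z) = [[-0.76, -0.4, -0.06], [-0.34, -0.43, 0.07], [0.05, -0.09, -0.74], [0.52, -0.75, -0.17], [0.17, -0.29, 0.64]] @ diag([1.1052972433448272, 0.6943962169726208, 0.4908481411887384]) @ [[0.5, 0.86, 0.02], [0.23, -0.15, 0.96], [0.83, -0.48, -0.28]]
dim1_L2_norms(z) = [0.88, 0.48, 0.37, 0.78, 0.42]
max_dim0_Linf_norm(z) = 0.67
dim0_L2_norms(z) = [0.71, 0.99, 0.68]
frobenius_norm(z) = 1.39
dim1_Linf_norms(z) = [0.67, 0.3, 0.29, 0.62, 0.31]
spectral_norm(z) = 1.11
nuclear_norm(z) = 2.29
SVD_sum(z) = [[-0.42, -0.73, -0.01],[-0.19, -0.33, -0.01],[0.03, 0.05, 0.00],[0.29, 0.5, 0.01],[0.09, 0.16, 0.0]] + [[-0.06,0.04,-0.26], [-0.07,0.05,-0.28], [-0.01,0.01,-0.06], [-0.12,0.08,-0.5], [-0.05,0.03,-0.20]] + [[-0.02, 0.01, 0.01], [0.03, -0.02, -0.01], [-0.3, 0.17, 0.10], [-0.07, 0.04, 0.02], [0.26, -0.15, -0.09]]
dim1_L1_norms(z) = [1.45, 0.83, 0.56, 1.19, 0.63]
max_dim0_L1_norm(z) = 1.86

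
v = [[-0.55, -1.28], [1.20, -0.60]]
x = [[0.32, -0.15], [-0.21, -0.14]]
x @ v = [[-0.36, -0.32], [-0.05, 0.35]]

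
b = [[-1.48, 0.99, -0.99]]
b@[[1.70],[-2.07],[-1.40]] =[[-3.18]]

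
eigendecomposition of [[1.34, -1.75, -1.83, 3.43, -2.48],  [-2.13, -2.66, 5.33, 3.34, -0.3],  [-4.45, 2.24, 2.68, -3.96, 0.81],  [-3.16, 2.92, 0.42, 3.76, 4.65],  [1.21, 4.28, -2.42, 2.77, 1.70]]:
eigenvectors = [[(0.26+0j), (0.26-0j), 0.23+0.00j, (-0.05-0.43j), -0.05+0.43j], [(-0.26+0.21j), -0.26-0.21j, -0.67+0.00j, 0.42-0.41j, (0.42+0.41j)], [-0.58+0.00j, -0.58-0.00j, 0.28+0.00j, (0.11-0.07j), 0.11+0.07j], [0.24+0.47j, 0.24-0.47j, (-0.06+0j), (0.22+0.09j), 0.22-0.09j], [0.35+0.29j, 0.35-0.29j, 0.65+0.00j, -0.63+0.00j, -0.63-0.00j]]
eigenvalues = [(6.89+2.01j), (6.89-2.01j), (-3.59+0j), (-1.68+2.91j), (-1.68-2.91j)]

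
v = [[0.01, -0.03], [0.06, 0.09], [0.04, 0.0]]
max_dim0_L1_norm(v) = 0.12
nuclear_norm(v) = 0.15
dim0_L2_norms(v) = [0.07, 0.09]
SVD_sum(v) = [[-0.01, -0.02], [0.06, 0.09], [0.01, 0.02]] + [[0.02, -0.01], [-0.0, 0.0], [0.03, -0.02]]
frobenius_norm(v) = 0.12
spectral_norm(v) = 0.11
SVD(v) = [[0.17, 0.61], [-0.96, -0.06], [-0.2, 0.79]] @ diag([0.11213907797154204, 0.04153103889493274]) @ [[-0.57, -0.82], [0.82, -0.57]]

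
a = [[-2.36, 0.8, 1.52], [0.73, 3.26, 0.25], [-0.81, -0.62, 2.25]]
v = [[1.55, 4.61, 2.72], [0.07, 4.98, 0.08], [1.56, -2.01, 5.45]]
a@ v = [[-1.23,-9.95,1.93], [1.75,19.10,3.61], [2.21,-11.34,10.01]]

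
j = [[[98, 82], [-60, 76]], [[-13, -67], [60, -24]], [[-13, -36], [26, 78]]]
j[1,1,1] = -24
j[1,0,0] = -13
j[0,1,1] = 76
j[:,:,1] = [[82, 76], [-67, -24], [-36, 78]]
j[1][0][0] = -13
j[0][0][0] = 98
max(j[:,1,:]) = 78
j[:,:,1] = [[82, 76], [-67, -24], [-36, 78]]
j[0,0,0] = 98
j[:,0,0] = [98, -13, -13]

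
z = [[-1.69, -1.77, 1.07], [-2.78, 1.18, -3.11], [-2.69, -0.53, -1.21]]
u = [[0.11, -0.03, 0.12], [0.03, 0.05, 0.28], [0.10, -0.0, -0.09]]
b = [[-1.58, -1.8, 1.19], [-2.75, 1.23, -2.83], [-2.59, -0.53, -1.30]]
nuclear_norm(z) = 8.19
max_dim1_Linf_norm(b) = 2.83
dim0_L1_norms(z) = [7.16, 3.48, 5.39]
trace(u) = 0.07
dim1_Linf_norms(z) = [1.77, 3.11, 2.69]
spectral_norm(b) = 4.89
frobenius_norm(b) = 5.74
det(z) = 1.32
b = z + u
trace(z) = -1.72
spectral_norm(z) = 5.07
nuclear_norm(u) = 0.51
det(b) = 3.66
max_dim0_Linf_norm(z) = 3.11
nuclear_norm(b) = 8.13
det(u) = -0.00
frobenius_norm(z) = 5.91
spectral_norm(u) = 0.32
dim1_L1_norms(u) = [0.26, 0.36, 0.19]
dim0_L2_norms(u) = [0.15, 0.06, 0.32]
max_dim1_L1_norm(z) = 7.07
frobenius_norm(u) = 0.36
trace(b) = -1.65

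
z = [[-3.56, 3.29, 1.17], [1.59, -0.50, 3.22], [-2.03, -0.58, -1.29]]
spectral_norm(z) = 5.24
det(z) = -25.97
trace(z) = -5.35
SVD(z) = [[-0.89, 0.45, 0.06], [0.36, 0.78, -0.51], [-0.28, -0.43, -0.86]] @ diag([5.241498162509391, 3.876569809560387, 1.2780467612789528]) @ [[0.82, -0.56, 0.09], [0.14, 0.34, 0.93], [0.55, 0.75, -0.36]]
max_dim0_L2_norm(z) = 4.4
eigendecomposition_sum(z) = [[(-3.35+0j), 2.26-0.00j, -0.87+0.00j], [(2.14-0j), (-1.44+0j), (0.55-0j)], [-1.44+0.00j, (0.97-0j), -0.37+0.00j]] + [[-0.11+0.39j, 0.52+0.51j, 1.02-0.14j], [(-0.27+0.45j), 0.47+0.83j, 1.33+0.18j], [-0.30-0.33j, -0.77+0.18j, (-0.46+1.02j)]] + [[-0.11-0.39j, (0.52-0.51j), (1.02+0.14j)], [-0.27-0.45j, (0.47-0.83j), (1.33-0.18j)], [(-0.3+0.33j), -0.77-0.18j, (-0.46-1.02j)]]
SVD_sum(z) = [[-3.84, 2.63, -0.42], [1.54, -1.06, 0.17], [-1.20, 0.82, -0.13]] + [[0.23,0.60,1.62],[0.41,1.04,2.82],[-0.23,-0.58,-1.55]] + [[0.04, 0.06, -0.03], [-0.36, -0.49, 0.23], [-0.61, -0.82, 0.39]]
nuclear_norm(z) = 10.40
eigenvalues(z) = [(-5.16+0j), (-0.1+2.24j), (-0.1-2.24j)]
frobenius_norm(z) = 6.64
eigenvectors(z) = [[(-0.79+0j), (-0.49+0.14j), -0.49-0.14j], [0.51+0.00j, -0.66+0.00j, (-0.66-0j)], [(-0.34+0j), (0.16-0.53j), 0.16+0.53j]]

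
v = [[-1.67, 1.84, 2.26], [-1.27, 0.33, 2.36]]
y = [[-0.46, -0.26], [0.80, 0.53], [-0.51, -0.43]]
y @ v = [[1.10, -0.93, -1.65], [-2.01, 1.65, 3.06], [1.40, -1.08, -2.17]]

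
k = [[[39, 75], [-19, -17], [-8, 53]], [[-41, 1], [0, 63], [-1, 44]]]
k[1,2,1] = 44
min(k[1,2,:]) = -1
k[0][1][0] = -19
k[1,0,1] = 1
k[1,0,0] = -41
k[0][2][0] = -8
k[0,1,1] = -17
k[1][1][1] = 63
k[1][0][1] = 1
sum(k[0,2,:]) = 45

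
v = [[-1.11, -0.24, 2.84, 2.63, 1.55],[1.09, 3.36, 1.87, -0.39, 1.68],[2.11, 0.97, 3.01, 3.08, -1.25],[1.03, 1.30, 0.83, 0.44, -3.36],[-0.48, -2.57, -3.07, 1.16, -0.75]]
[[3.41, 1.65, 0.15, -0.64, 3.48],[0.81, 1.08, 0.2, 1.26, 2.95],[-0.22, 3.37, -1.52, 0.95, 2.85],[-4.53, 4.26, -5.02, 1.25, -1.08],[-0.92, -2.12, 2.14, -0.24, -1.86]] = v@ [[0.24, -0.71, 0.95, 0.12, 0.15], [-0.81, 0.80, -0.60, 0.61, 0.37], [0.61, 0.53, -0.61, -0.31, 0.35], [-0.07, 0.41, 0.22, 0.28, 0.64], [1.25, -0.99, 1.43, -0.14, 0.68]]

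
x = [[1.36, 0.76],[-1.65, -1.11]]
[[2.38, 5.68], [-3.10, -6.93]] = x @ [[1.10,4.07], [1.16,0.19]]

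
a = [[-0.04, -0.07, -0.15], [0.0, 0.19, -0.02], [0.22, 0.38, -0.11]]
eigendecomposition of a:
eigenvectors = [[(0.08+0.62j), 0.08-0.62j, (0.55+0j)], [0.04+0.03j, 0.04-0.03j, -0.68+0.00j], [0.78+0.00j, (0.78-0j), (-0.48+0j)]]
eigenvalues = [(-0.07+0.19j), (-0.07-0.19j), (0.18+0j)]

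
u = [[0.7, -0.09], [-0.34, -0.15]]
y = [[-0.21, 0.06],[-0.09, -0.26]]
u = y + [[0.91, -0.15], [-0.25, 0.11]]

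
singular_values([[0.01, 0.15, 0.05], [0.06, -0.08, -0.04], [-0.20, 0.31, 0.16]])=[0.44, 0.09, 0.0]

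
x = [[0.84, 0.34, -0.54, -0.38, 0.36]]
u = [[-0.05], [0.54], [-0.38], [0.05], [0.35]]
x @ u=[[0.45]]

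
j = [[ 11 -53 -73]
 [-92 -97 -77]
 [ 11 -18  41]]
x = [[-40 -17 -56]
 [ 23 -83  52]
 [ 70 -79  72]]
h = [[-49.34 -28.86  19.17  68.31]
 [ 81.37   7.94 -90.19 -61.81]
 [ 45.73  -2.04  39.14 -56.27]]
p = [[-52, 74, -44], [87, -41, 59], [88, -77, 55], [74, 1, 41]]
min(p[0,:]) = -52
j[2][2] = 41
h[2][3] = -56.27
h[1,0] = 81.37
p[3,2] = 41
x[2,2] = 72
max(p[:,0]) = 88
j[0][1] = -53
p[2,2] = 55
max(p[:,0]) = 88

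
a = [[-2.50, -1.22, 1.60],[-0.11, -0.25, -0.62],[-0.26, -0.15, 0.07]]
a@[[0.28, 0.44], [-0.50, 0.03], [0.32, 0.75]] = [[0.42, 0.06], [-0.10, -0.52], [0.02, -0.07]]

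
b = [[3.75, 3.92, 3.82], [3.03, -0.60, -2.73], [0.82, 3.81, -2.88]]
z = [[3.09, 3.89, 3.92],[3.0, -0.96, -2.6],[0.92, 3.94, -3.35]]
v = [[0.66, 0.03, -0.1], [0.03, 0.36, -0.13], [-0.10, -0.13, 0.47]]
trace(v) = 1.49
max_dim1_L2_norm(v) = 0.67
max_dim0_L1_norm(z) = 9.87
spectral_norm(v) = 0.72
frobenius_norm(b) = 9.19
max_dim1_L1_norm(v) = 0.79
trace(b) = 0.27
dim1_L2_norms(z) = [6.33, 4.08, 5.25]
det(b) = 116.90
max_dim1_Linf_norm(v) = 0.66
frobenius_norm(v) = 0.92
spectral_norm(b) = 6.80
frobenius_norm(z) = 9.18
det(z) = 121.18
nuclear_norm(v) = 1.49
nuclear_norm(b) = 15.32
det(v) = 0.10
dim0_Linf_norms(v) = [0.66, 0.36, 0.47]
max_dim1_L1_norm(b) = 11.49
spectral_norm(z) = 6.48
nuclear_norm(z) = 15.41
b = z + v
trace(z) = -1.22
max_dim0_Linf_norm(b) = 3.92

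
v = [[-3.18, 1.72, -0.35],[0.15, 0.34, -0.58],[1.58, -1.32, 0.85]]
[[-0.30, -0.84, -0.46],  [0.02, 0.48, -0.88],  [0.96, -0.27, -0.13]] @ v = [[0.1, -0.19, 0.20], [-1.38, 1.36, -1.03], [-3.30, 1.73, -0.29]]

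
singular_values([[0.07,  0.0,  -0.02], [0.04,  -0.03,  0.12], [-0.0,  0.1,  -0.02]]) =[0.14, 0.09, 0.07]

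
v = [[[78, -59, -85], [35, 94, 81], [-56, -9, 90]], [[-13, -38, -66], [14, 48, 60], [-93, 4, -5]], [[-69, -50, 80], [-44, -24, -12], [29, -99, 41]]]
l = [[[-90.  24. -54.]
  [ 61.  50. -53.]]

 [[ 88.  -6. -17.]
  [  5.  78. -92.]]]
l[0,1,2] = -53.0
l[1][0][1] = -6.0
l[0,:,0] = [-90.0, 61.0]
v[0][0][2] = -85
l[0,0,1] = 24.0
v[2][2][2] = 41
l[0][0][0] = -90.0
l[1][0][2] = -17.0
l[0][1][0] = 61.0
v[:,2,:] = [[-56, -9, 90], [-93, 4, -5], [29, -99, 41]]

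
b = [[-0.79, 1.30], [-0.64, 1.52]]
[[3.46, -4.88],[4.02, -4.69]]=b @ [[-0.10,3.58],  [2.6,-1.58]]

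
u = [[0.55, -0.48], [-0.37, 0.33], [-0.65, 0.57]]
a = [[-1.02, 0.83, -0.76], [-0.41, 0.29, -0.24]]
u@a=[[-0.36, 0.32, -0.3], [0.24, -0.21, 0.20], [0.43, -0.37, 0.36]]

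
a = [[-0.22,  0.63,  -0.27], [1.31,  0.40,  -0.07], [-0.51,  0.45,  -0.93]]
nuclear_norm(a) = 3.03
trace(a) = -0.75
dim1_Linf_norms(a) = [0.63, 1.31, 0.93]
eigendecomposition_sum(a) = [[0.37, 0.32, -0.06], [0.76, 0.67, -0.13], [0.08, 0.07, -0.01]] + [[-0.44, 0.24, -0.29], [0.3, -0.17, 0.2], [-1.02, 0.56, -0.68]] + [[-0.15,0.06,0.08], [0.25,-0.11,-0.14], [0.43,-0.18,-0.24]]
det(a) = 0.65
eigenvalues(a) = [1.03, -1.28, -0.5]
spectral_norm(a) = 1.48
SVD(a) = [[-0.23, -0.47, -0.86], [0.79, -0.6, 0.11], [-0.56, -0.65, 0.51]] @ diag([1.4783096122023358, 1.184583006824635, 0.37156936150937875]) @ [[0.93, -0.05, 0.36],[-0.29, -0.7, 0.65],[0.22, -0.71, -0.67]]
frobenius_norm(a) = 1.93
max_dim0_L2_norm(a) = 1.42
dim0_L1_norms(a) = [2.04, 1.48, 1.27]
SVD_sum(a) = [[-0.31, 0.02, -0.12], [1.10, -0.06, 0.42], [-0.78, 0.04, -0.3]] + [[0.16, 0.39, -0.36], [0.21, 0.49, -0.46], [0.23, 0.54, -0.51]] + [[-0.07, 0.23, 0.21], [0.01, -0.03, -0.03], [0.04, -0.13, -0.13]]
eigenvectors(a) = [[0.43, 0.38, -0.28], [0.90, -0.26, 0.48], [0.09, 0.89, 0.83]]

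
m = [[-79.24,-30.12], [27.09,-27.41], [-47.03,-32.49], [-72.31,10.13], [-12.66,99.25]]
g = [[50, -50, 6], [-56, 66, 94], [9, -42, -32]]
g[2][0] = 9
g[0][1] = -50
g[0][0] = 50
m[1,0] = 27.09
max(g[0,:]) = 50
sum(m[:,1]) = 19.359999999999985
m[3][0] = -72.31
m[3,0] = -72.31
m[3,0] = -72.31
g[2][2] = -32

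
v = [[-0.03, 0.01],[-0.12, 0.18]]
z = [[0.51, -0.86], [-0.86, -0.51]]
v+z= [[0.48, -0.85],  [-0.98, -0.33]]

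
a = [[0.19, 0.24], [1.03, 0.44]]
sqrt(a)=[[(0.34+0.28j), 0.21-0.10j],[(0.91-0.45j), 0.57+0.17j]]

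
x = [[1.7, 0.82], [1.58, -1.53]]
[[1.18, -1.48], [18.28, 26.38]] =x @ [[4.31, 4.97], [-7.50, -12.11]]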